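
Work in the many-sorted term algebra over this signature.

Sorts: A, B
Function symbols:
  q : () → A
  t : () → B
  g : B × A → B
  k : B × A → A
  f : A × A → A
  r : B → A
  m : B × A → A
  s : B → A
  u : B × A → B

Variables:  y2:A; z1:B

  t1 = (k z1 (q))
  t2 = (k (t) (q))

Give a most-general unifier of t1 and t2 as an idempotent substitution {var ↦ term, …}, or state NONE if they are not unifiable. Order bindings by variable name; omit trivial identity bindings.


{z1 ↦ (t)}


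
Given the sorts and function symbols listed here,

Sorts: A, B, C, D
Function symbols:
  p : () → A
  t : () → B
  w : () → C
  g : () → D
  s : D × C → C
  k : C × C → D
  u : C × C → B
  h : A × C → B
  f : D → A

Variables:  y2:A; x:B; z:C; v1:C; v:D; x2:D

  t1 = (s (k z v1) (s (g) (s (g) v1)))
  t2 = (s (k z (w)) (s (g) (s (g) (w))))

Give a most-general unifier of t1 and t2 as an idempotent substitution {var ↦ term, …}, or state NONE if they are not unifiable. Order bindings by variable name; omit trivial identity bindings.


{v1 ↦ (w)}


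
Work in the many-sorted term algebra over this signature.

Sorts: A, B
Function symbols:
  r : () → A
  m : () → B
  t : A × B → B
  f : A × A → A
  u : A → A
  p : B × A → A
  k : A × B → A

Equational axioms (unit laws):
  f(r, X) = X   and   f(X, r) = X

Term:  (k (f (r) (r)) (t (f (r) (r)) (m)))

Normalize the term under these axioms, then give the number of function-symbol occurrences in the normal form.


size = 5

1. (k (f (r) (r)) (t (f (r) (r)) (m)))  →  (k (r) (t (f (r) (r)) (m)))
2. (k (r) (t (f (r) (r)) (m)))  →  (k (r) (t (r) (m)))
normal form: (k (r) (t (r) (m)))


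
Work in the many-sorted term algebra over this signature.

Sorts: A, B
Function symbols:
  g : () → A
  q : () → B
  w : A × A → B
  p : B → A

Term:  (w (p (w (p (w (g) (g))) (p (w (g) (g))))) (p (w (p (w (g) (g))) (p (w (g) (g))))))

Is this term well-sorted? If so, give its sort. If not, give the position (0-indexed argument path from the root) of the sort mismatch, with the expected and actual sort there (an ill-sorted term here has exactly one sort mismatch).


well-sorted; sort = B

          (g) : A
          (g) : A
        (w (g) (g)) : B
      (p (w (g) (g))) : A
          (g) : A
          (g) : A
        (w (g) (g)) : B
      (p (w (g) (g))) : A
    (w (p (w (g) (g))) (p (w (g) (g)))) : B
  (p (w (p (w (g) (g))) (p (w (g) (g))))) : A
          (g) : A
          (g) : A
        (w (g) (g)) : B
      (p (w (g) (g))) : A
          (g) : A
          (g) : A
        (w (g) (g)) : B
      (p (w (g) (g))) : A
    (w (p (w (g) (g))) (p (w (g) (g)))) : B
  (p (w (p (w (g) (g))) (p (w (g) (g))))) : A
(w (p (w (p (w (g) (g))) (p (w (g) (g))))) (p (w (p (w (g) (g))) (p (w (g) (g)))))) : B


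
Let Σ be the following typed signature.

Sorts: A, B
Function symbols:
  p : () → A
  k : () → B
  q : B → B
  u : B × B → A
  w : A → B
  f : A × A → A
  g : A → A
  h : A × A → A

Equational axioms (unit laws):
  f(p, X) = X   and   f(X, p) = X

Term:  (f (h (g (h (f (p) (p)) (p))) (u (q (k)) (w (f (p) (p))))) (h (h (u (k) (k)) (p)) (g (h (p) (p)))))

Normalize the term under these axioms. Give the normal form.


normal form = (f (h (g (h (p) (p))) (u (q (k)) (w (p)))) (h (h (u (k) (k)) (p)) (g (h (p) (p)))))

1. (f (h (g (h (f (p) (p)) (p))) (u (q (k)) (w (f (p) (p))))) (h (h (u (k) (k)) (p)) (g (h (p) (p)))))  →  (f (h (g (h (p) (p))) (u (q (k)) (w (f (p) (p))))) (h (h (u (k) (k)) (p)) (g (h (p) (p)))))
2. (f (h (g (h (p) (p))) (u (q (k)) (w (f (p) (p))))) (h (h (u (k) (k)) (p)) (g (h (p) (p)))))  →  (f (h (g (h (p) (p))) (u (q (k)) (w (p)))) (h (h (u (k) (k)) (p)) (g (h (p) (p)))))


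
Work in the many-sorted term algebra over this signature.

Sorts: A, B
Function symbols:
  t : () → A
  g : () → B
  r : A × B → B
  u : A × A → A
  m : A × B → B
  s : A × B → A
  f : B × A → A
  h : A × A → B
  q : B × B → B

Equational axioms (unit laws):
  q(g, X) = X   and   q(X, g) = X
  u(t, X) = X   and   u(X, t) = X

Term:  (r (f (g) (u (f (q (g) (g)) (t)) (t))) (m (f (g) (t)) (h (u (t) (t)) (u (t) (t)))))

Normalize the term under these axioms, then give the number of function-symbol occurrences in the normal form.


size = 13

1. (r (f (g) (u (f (q (g) (g)) (t)) (t))) (m (f (g) (t)) (h (u (t) (t)) (u (t) (t)))))  →  (r (f (g) (f (q (g) (g)) (t))) (m (f (g) (t)) (h (u (t) (t)) (u (t) (t)))))
2. (r (f (g) (f (q (g) (g)) (t))) (m (f (g) (t)) (h (u (t) (t)) (u (t) (t)))))  →  (r (f (g) (f (g) (t))) (m (f (g) (t)) (h (u (t) (t)) (u (t) (t)))))
3. (r (f (g) (f (g) (t))) (m (f (g) (t)) (h (u (t) (t)) (u (t) (t)))))  →  (r (f (g) (f (g) (t))) (m (f (g) (t)) (h (t) (u (t) (t)))))
4. (r (f (g) (f (g) (t))) (m (f (g) (t)) (h (t) (u (t) (t)))))  →  (r (f (g) (f (g) (t))) (m (f (g) (t)) (h (t) (t))))
normal form: (r (f (g) (f (g) (t))) (m (f (g) (t)) (h (t) (t))))


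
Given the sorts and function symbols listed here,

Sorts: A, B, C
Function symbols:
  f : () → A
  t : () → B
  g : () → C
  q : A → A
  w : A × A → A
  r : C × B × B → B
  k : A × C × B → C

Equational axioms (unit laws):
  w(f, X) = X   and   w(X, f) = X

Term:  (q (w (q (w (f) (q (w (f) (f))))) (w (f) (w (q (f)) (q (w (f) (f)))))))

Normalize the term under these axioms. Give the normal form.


1. (q (w (q (w (f) (q (w (f) (f))))) (w (f) (w (q (f)) (q (w (f) (f)))))))  →  (q (w (q (q (w (f) (f)))) (w (f) (w (q (f)) (q (w (f) (f)))))))
2. (q (w (q (q (w (f) (f)))) (w (f) (w (q (f)) (q (w (f) (f)))))))  →  (q (w (q (q (f))) (w (f) (w (q (f)) (q (w (f) (f)))))))
3. (q (w (q (q (f))) (w (f) (w (q (f)) (q (w (f) (f)))))))  →  (q (w (q (q (f))) (w (q (f)) (q (w (f) (f))))))
4. (q (w (q (q (f))) (w (q (f)) (q (w (f) (f))))))  →  (q (w (q (q (f))) (w (q (f)) (q (f)))))

normal form = (q (w (q (q (f))) (w (q (f)) (q (f)))))


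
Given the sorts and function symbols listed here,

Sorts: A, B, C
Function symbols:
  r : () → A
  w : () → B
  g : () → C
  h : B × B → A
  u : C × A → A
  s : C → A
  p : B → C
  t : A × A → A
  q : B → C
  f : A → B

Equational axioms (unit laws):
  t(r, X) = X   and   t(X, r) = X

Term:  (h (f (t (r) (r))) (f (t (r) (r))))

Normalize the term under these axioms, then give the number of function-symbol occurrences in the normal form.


1. (h (f (t (r) (r))) (f (t (r) (r))))  →  (h (f (r)) (f (t (r) (r))))
2. (h (f (r)) (f (t (r) (r))))  →  (h (f (r)) (f (r)))
normal form: (h (f (r)) (f (r)))

size = 5


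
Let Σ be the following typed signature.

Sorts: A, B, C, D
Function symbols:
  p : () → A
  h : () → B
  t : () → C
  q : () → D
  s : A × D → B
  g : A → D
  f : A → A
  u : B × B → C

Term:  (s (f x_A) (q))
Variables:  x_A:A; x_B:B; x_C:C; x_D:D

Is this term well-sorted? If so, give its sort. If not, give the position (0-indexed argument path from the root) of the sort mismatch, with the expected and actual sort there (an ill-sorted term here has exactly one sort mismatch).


well-sorted; sort = B

    x_A : A
  (f x_A) : A
  (q) : D
(s (f x_A) (q)) : B


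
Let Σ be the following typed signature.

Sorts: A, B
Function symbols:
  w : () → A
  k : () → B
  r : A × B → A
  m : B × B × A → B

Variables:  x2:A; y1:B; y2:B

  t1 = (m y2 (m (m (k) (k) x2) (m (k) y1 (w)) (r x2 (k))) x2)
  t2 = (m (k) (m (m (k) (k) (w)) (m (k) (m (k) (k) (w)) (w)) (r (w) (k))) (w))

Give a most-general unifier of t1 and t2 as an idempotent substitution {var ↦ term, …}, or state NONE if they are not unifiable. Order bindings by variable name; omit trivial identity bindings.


{x2 ↦ (w), y1 ↦ (m (k) (k) (w)), y2 ↦ (k)}


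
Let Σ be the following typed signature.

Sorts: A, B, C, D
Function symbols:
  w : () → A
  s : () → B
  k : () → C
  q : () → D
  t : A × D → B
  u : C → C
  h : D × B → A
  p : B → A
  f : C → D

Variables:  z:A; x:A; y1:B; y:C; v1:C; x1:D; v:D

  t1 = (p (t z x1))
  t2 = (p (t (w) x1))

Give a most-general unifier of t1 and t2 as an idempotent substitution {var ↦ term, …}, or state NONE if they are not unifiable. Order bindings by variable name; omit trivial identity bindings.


{z ↦ (w)}


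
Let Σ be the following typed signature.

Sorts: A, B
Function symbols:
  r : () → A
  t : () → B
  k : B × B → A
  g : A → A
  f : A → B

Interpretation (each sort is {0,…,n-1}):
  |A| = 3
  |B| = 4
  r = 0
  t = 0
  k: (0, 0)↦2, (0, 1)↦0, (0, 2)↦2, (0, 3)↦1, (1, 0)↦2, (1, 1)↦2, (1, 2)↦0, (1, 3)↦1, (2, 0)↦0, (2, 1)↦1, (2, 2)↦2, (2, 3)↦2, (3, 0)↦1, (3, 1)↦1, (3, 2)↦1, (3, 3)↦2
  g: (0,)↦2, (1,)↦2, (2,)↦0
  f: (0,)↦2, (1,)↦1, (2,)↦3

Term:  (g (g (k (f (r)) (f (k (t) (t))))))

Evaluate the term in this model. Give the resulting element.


  r = 0
  (f (r)) = f(0,) = 2
  t = 0
  t = 0
  (k (t) (t)) = k(0, 0) = 2
  (f (k (t) (t))) = f(2,) = 3
  (k (f (r)) (f (k (t) (t)))) = k(2, 3) = 2
  (g (k (f (r)) (f (k (t) (t))))) = g(2,) = 0
  (g (g (k (f (r)) (f (k (t) (t)))))) = g(0,) = 2

value = 2


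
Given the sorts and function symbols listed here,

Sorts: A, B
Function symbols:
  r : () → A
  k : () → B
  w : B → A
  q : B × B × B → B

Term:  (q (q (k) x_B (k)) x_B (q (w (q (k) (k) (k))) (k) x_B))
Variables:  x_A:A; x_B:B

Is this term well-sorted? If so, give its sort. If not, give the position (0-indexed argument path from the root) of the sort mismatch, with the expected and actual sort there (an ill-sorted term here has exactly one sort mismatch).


ill-sorted at position [2, 0]: expected B, got A

    (k) : B
    x_B : B
    (k) : B
  (q (k) x_B (k)) : B
  x_B : B
        (k) : B
        (k) : B
        (k) : B
      (q (k) (k) (k)) : B
    (w (q (k) (k) (k))) : A
    (k) : B
    x_B : B
  (q (w (q (k) (k) (k))) (k) x_B) : ✗ arg 0 at [2, 0] has sort A, expected B


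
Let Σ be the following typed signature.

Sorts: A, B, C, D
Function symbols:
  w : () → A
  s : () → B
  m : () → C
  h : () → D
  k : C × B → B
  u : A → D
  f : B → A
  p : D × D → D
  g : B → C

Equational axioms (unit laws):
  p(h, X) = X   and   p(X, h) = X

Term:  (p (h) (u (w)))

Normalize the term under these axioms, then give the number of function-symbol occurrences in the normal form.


1. (p (h) (u (w)))  →  (u (w))
normal form: (u (w))

size = 2


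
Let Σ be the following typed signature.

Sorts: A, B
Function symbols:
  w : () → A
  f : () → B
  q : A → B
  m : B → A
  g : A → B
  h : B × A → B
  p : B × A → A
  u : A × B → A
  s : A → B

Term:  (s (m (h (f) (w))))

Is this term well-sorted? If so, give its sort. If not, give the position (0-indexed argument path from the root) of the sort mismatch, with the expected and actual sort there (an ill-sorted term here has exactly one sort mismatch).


      (f) : B
      (w) : A
    (h (f) (w)) : B
  (m (h (f) (w))) : A
(s (m (h (f) (w)))) : B

well-sorted; sort = B


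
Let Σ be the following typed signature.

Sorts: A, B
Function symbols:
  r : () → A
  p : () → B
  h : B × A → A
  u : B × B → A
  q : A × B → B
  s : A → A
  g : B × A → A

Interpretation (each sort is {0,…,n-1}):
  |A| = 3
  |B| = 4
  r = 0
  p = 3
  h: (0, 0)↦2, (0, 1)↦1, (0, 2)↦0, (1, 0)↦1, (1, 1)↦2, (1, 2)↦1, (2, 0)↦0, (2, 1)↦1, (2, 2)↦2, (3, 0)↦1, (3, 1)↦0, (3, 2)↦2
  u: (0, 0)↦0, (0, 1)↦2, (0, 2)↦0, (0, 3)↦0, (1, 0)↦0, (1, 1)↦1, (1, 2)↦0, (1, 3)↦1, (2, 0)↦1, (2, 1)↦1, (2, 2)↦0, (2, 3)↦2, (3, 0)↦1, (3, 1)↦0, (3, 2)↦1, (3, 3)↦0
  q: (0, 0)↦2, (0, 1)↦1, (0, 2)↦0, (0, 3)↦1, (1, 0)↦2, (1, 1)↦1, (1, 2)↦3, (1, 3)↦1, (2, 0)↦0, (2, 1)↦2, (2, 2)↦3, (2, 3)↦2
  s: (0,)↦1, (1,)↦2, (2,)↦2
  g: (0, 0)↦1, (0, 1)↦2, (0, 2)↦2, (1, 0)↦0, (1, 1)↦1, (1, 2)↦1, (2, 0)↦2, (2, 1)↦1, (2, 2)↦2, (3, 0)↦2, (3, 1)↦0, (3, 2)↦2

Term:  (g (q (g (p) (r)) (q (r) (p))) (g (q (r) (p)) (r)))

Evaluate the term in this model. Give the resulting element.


  p = 3
  r = 0
  (g (p) (r)) = g(3, 0) = 2
  r = 0
  p = 3
  (q (r) (p)) = q(0, 3) = 1
  (q (g (p) (r)) (q (r) (p))) = q(2, 1) = 2
  r = 0
  p = 3
  (q (r) (p)) = q(0, 3) = 1
  r = 0
  (g (q (r) (p)) (r)) = g(1, 0) = 0
  (g (q (g (p) (r)) (q (r) (p))) (g (q (r) (p)) (r))) = g(2, 0) = 2

value = 2


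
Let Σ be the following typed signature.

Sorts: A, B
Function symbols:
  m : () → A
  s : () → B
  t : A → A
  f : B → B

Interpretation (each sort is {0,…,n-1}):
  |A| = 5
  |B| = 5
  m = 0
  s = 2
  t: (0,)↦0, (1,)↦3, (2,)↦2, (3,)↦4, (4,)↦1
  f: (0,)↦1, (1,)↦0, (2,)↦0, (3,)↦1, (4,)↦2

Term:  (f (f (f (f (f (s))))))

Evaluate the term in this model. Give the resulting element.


value = 0

  s = 2
  (f (s)) = f(2,) = 0
  (f (f (s))) = f(0,) = 1
  (f (f (f (s)))) = f(1,) = 0
  (f (f (f (f (s))))) = f(0,) = 1
  (f (f (f (f (f (s)))))) = f(1,) = 0


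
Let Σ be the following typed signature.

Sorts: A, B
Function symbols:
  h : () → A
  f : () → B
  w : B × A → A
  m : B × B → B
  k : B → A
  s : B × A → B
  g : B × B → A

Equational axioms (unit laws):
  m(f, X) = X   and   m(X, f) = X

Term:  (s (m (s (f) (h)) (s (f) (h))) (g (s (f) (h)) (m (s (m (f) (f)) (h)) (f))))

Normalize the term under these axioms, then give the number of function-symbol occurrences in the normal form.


size = 15

1. (s (m (s (f) (h)) (s (f) (h))) (g (s (f) (h)) (m (s (m (f) (f)) (h)) (f))))  →  (s (m (s (f) (h)) (s (f) (h))) (g (s (f) (h)) (s (m (f) (f)) (h))))
2. (s (m (s (f) (h)) (s (f) (h))) (g (s (f) (h)) (s (m (f) (f)) (h))))  →  (s (m (s (f) (h)) (s (f) (h))) (g (s (f) (h)) (s (f) (h))))
normal form: (s (m (s (f) (h)) (s (f) (h))) (g (s (f) (h)) (s (f) (h))))


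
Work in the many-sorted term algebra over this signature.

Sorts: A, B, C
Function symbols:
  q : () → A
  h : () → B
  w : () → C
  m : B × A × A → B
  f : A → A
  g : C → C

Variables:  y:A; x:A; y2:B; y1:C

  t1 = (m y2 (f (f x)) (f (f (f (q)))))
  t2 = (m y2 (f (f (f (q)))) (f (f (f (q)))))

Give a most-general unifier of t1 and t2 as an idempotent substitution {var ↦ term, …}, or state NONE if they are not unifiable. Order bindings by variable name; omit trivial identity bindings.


{x ↦ (f (q))}


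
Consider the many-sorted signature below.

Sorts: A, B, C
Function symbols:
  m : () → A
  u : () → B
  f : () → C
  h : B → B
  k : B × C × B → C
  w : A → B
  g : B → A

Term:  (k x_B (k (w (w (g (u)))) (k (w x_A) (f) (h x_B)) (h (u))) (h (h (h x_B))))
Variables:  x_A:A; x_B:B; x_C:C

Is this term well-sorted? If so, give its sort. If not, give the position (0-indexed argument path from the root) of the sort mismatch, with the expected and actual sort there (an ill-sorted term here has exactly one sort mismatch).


ill-sorted at position [1, 0, 0]: expected A, got B

  x_B : B
          (u) : B
        (g (u)) : A
      (w (g (u))) : B
    (w (w (g (u)))) : ✗ arg 0 at [1, 0, 0] has sort B, expected A
        x_A : A
      (w x_A) : B
      (f) : C
        x_B : B
      (h x_B) : B
    (k (w x_A) (f) (h x_B)) : C
      (u) : B
    (h (u)) : B
        x_B : B
      (h x_B) : B
    (h (h x_B)) : B
  (h (h (h x_B))) : B


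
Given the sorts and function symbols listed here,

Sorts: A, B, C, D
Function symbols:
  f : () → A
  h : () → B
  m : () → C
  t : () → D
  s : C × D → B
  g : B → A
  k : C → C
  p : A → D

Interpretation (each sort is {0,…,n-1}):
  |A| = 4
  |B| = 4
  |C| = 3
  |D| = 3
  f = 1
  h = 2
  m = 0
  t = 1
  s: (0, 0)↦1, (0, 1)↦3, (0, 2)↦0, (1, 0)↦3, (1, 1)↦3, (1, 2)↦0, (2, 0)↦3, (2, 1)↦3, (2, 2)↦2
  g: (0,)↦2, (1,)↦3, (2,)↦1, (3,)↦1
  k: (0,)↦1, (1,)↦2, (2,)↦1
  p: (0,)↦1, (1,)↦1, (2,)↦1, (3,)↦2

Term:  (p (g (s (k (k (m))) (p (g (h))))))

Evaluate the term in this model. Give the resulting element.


value = 1

  m = 0
  (k (m)) = k(0,) = 1
  (k (k (m))) = k(1,) = 2
  h = 2
  (g (h)) = g(2,) = 1
  (p (g (h))) = p(1,) = 1
  (s (k (k (m))) (p (g (h)))) = s(2, 1) = 3
  (g (s (k (k (m))) (p (g (h))))) = g(3,) = 1
  (p (g (s (k (k (m))) (p (g (h)))))) = p(1,) = 1


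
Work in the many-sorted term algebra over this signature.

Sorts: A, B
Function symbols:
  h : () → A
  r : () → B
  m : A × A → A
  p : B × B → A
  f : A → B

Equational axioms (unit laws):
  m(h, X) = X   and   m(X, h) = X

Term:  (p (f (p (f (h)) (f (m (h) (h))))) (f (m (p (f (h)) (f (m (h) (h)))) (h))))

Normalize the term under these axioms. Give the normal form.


normal form = (p (f (p (f (h)) (f (h)))) (f (p (f (h)) (f (h)))))

1. (p (f (p (f (h)) (f (m (h) (h))))) (f (m (p (f (h)) (f (m (h) (h)))) (h))))  →  (p (f (p (f (h)) (f (h)))) (f (m (p (f (h)) (f (m (h) (h)))) (h))))
2. (p (f (p (f (h)) (f (h)))) (f (m (p (f (h)) (f (m (h) (h)))) (h))))  →  (p (f (p (f (h)) (f (h)))) (f (p (f (h)) (f (m (h) (h))))))
3. (p (f (p (f (h)) (f (h)))) (f (p (f (h)) (f (m (h) (h))))))  →  (p (f (p (f (h)) (f (h)))) (f (p (f (h)) (f (h)))))


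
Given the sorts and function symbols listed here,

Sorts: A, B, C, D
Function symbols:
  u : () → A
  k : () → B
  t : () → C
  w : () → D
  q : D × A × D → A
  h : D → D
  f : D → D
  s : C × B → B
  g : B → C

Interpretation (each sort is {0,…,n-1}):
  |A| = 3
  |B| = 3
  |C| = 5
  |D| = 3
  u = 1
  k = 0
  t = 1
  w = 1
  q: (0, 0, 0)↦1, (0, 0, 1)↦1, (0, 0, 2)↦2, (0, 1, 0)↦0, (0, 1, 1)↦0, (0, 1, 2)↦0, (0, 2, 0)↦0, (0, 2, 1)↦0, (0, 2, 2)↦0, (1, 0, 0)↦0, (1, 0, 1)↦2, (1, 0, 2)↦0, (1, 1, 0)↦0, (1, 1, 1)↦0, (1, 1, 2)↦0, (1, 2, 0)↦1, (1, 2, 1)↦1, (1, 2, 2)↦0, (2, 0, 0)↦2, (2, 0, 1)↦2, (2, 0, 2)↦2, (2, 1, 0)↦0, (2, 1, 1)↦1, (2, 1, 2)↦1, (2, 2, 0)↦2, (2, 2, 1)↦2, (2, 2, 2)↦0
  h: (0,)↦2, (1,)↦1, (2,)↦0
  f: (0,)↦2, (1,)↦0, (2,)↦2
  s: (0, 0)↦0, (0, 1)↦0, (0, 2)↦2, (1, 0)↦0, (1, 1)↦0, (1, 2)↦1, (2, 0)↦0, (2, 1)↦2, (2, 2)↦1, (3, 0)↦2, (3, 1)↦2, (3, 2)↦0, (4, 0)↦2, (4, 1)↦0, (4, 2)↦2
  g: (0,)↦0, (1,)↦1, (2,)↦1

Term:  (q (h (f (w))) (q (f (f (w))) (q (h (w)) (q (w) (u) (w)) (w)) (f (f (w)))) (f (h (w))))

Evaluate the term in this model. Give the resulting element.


  w = 1
  (f (w)) = f(1,) = 0
  (h (f (w))) = h(0,) = 2
  w = 1
  (f (w)) = f(1,) = 0
  (f (f (w))) = f(0,) = 2
  w = 1
  (h (w)) = h(1,) = 1
  w = 1
  u = 1
  w = 1
  (q (w) (u) (w)) = q(1, 1, 1) = 0
  w = 1
  (q (h (w)) (q (w) (u) (w)) (w)) = q(1, 0, 1) = 2
  w = 1
  (f (w)) = f(1,) = 0
  (f (f (w))) = f(0,) = 2
  (q (f (f (w))) (q (h (w)) (q (w) (u) (w)) (w)) (f (f (w)))) = q(2, 2, 2) = 0
  w = 1
  (h (w)) = h(1,) = 1
  (f (h (w))) = f(1,) = 0
  (q (h (f (w))) (q (f (f (w))) (q (h (w)) (q (w) (u) (w)) (w)) (f (f (w)))) (f (h (w)))) = q(2, 0, 0) = 2

value = 2


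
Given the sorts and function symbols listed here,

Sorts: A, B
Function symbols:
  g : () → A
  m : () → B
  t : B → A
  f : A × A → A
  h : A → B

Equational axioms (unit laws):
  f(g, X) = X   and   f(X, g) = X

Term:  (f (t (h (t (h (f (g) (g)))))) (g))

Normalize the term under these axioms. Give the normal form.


1. (f (t (h (t (h (f (g) (g)))))) (g))  →  (t (h (t (h (f (g) (g))))))
2. (t (h (t (h (f (g) (g))))))  →  (t (h (t (h (g)))))

normal form = (t (h (t (h (g)))))


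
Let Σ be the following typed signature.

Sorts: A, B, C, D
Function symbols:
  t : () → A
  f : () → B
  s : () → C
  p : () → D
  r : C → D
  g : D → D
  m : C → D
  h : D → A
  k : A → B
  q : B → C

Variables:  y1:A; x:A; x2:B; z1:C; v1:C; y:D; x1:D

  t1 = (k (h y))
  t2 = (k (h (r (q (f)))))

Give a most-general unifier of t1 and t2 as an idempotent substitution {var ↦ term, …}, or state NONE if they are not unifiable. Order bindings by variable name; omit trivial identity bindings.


{y ↦ (r (q (f)))}


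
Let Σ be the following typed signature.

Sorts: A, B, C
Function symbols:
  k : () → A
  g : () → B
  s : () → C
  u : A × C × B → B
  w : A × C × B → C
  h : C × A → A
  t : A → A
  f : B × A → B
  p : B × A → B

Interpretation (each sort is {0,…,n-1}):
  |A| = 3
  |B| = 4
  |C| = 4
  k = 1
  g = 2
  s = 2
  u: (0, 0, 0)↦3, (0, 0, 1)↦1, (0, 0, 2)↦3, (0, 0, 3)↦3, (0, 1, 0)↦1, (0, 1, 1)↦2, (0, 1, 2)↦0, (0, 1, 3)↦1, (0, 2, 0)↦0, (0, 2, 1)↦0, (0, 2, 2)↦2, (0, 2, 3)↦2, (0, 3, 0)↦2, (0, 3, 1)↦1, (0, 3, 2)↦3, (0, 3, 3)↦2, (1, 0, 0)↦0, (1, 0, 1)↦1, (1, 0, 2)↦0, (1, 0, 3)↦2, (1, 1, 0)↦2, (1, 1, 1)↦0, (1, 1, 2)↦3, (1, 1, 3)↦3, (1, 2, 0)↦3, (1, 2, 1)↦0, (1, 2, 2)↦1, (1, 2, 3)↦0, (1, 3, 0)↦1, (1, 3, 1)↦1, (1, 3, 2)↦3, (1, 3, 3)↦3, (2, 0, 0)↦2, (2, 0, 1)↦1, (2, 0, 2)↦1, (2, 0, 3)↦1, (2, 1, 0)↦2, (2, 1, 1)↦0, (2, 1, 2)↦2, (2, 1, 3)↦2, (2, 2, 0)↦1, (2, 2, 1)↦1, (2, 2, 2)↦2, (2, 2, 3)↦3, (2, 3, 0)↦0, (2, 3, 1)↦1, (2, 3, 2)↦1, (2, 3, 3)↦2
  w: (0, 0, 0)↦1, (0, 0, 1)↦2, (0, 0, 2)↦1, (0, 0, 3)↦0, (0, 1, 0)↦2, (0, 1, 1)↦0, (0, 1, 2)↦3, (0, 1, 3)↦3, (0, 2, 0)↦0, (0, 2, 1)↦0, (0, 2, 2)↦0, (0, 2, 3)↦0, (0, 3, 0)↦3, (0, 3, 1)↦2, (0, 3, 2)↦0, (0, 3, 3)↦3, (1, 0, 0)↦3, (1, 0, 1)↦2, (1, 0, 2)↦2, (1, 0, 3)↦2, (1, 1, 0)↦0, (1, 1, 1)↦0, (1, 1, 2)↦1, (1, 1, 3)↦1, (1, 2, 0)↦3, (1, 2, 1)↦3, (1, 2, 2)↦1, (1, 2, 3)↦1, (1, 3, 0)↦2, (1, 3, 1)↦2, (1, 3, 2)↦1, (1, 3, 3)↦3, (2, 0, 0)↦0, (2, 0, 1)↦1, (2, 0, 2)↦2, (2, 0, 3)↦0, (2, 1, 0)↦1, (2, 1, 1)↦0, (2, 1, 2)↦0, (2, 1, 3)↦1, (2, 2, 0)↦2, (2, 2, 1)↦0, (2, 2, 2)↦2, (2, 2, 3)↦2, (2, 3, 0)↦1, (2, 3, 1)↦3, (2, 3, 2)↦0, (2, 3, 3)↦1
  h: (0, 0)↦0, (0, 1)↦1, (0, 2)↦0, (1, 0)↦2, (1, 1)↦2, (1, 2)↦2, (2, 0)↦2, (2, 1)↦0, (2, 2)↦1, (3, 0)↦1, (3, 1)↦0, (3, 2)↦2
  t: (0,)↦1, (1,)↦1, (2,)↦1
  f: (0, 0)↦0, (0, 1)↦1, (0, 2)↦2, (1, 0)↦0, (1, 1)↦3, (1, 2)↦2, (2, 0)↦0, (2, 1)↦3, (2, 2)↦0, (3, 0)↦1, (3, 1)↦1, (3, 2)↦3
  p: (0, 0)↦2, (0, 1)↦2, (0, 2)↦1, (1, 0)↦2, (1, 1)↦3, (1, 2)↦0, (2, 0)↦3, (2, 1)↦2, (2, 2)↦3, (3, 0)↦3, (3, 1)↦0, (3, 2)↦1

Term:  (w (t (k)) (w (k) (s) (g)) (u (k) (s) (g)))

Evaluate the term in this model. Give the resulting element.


  k = 1
  (t (k)) = t(1,) = 1
  k = 1
  s = 2
  g = 2
  (w (k) (s) (g)) = w(1, 2, 2) = 1
  k = 1
  s = 2
  g = 2
  (u (k) (s) (g)) = u(1, 2, 2) = 1
  (w (t (k)) (w (k) (s) (g)) (u (k) (s) (g))) = w(1, 1, 1) = 0

value = 0


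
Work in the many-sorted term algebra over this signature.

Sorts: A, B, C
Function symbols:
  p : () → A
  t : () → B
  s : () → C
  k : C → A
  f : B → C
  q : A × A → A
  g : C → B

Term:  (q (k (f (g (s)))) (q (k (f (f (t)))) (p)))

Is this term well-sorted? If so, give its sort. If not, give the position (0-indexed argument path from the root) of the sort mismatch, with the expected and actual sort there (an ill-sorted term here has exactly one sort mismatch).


ill-sorted at position [1, 0, 0, 0]: expected B, got C

        (s) : C
      (g (s)) : B
    (f (g (s))) : C
  (k (f (g (s)))) : A
          (t) : B
        (f (t)) : C
      (f (f (t))) : ✗ arg 0 at [1, 0, 0, 0] has sort C, expected B
    (p) : A


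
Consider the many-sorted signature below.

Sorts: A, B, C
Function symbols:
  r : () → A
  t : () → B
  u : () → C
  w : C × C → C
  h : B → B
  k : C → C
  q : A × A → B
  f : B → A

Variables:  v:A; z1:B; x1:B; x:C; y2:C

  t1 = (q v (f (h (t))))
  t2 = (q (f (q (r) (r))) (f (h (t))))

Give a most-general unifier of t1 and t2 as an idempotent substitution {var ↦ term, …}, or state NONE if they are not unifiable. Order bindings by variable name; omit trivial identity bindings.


{v ↦ (f (q (r) (r)))}


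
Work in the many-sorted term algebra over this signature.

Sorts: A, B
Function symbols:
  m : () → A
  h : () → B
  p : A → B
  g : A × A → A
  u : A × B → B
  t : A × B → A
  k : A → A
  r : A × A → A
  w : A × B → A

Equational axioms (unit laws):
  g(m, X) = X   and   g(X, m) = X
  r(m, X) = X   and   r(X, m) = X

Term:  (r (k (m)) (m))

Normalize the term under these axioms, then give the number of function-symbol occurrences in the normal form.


1. (r (k (m)) (m))  →  (k (m))
normal form: (k (m))

size = 2


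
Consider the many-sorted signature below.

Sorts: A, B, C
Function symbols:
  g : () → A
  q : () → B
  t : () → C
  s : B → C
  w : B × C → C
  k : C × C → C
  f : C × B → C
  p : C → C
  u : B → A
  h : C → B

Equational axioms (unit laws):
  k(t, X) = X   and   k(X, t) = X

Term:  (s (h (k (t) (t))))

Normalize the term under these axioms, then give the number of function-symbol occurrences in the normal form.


1. (s (h (k (t) (t))))  →  (s (h (t)))
normal form: (s (h (t)))

size = 3


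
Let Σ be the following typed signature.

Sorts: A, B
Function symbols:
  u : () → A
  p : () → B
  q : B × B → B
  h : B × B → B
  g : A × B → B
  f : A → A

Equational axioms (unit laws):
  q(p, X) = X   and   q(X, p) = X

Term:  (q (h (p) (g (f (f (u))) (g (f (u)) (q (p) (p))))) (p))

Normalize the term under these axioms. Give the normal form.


normal form = (h (p) (g (f (f (u))) (g (f (u)) (p))))

1. (q (h (p) (g (f (f (u))) (g (f (u)) (q (p) (p))))) (p))  →  (h (p) (g (f (f (u))) (g (f (u)) (q (p) (p)))))
2. (h (p) (g (f (f (u))) (g (f (u)) (q (p) (p)))))  →  (h (p) (g (f (f (u))) (g (f (u)) (p))))


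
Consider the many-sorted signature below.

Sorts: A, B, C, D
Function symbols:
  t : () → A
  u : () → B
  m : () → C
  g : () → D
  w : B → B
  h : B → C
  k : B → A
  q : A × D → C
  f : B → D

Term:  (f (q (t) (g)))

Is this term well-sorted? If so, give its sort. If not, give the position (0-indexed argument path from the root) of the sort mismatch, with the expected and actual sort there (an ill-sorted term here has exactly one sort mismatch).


ill-sorted at position [0]: expected B, got C

    (t) : A
    (g) : D
  (q (t) (g)) : C
(f (q (t) (g))) : ✗ arg 0 at [0] has sort C, expected B


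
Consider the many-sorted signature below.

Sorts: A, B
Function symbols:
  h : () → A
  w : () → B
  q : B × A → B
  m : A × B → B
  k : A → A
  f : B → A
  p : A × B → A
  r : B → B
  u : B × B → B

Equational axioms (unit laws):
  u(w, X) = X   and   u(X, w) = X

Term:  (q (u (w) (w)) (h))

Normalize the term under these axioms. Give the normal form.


normal form = (q (w) (h))

1. (q (u (w) (w)) (h))  →  (q (w) (h))


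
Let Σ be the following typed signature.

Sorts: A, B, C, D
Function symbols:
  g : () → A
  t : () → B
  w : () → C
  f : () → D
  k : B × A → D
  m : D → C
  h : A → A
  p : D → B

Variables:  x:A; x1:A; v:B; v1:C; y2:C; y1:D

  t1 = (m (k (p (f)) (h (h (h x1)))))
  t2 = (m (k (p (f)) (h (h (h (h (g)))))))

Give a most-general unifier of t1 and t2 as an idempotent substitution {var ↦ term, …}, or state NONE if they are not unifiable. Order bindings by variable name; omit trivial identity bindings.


{x1 ↦ (h (g))}


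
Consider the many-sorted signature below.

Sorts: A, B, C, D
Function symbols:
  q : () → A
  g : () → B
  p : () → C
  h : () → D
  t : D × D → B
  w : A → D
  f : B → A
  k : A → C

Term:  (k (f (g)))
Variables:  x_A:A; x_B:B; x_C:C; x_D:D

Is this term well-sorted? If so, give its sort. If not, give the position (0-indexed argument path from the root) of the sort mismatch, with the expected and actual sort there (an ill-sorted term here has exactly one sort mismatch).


well-sorted; sort = C

    (g) : B
  (f (g)) : A
(k (f (g))) : C


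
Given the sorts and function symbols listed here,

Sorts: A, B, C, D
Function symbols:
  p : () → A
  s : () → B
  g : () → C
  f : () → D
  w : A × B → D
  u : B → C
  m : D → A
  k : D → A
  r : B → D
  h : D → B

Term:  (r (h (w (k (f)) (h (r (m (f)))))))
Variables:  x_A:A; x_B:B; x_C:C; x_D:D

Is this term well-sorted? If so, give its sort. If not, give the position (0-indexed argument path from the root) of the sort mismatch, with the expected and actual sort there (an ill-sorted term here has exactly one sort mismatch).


        (f) : D
      (k (f)) : A
            (f) : D
          (m (f)) : A
        (r (m (f))) : ✗ arg 0 at [0, 0, 1, 0, 0] has sort A, expected B

ill-sorted at position [0, 0, 1, 0, 0]: expected B, got A


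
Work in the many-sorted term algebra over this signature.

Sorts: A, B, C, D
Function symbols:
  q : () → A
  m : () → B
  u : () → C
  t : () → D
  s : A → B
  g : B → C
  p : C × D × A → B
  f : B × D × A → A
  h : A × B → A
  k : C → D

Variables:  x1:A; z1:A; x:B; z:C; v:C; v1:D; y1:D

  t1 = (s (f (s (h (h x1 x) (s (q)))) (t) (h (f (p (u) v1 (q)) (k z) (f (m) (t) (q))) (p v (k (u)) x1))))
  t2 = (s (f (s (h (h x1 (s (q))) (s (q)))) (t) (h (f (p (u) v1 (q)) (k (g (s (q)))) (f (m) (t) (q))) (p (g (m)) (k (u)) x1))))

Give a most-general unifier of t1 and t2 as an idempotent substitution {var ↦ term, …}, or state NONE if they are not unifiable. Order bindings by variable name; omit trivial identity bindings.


{v ↦ (g (m)), x ↦ (s (q)), z ↦ (g (s (q)))}


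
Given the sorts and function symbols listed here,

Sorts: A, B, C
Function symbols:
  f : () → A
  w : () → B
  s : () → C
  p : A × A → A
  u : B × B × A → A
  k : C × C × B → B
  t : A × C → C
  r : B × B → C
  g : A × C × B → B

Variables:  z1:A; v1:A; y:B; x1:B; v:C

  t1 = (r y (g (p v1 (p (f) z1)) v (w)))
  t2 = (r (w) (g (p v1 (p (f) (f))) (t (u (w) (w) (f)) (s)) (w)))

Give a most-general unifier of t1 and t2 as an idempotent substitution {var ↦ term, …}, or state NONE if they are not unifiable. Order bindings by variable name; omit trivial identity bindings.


{v ↦ (t (u (w) (w) (f)) (s)), y ↦ (w), z1 ↦ (f)}


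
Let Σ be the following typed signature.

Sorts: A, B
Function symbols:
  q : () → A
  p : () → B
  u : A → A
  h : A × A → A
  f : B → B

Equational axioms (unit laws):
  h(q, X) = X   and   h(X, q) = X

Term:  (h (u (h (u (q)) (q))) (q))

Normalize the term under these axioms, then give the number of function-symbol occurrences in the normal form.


1. (h (u (h (u (q)) (q))) (q))  →  (u (h (u (q)) (q)))
2. (u (h (u (q)) (q)))  →  (u (u (q)))
normal form: (u (u (q)))

size = 3


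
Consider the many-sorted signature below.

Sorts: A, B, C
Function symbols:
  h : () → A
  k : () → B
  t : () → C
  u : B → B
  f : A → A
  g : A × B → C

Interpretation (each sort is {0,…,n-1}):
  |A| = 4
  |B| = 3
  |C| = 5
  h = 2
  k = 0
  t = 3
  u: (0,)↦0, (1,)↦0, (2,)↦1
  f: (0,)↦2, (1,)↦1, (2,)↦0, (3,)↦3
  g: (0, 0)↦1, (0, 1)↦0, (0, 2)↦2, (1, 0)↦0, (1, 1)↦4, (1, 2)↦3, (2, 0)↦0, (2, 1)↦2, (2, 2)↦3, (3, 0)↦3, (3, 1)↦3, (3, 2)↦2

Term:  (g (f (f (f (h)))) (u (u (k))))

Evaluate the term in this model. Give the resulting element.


value = 1

  h = 2
  (f (h)) = f(2,) = 0
  (f (f (h))) = f(0,) = 2
  (f (f (f (h)))) = f(2,) = 0
  k = 0
  (u (k)) = u(0,) = 0
  (u (u (k))) = u(0,) = 0
  (g (f (f (f (h)))) (u (u (k)))) = g(0, 0) = 1


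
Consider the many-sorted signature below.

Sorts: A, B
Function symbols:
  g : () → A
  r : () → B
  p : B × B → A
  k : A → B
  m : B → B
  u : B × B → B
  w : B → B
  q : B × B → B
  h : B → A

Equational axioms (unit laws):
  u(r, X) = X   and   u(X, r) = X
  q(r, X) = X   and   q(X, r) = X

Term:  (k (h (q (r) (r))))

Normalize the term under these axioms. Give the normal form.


normal form = (k (h (r)))

1. (k (h (q (r) (r))))  →  (k (h (r)))


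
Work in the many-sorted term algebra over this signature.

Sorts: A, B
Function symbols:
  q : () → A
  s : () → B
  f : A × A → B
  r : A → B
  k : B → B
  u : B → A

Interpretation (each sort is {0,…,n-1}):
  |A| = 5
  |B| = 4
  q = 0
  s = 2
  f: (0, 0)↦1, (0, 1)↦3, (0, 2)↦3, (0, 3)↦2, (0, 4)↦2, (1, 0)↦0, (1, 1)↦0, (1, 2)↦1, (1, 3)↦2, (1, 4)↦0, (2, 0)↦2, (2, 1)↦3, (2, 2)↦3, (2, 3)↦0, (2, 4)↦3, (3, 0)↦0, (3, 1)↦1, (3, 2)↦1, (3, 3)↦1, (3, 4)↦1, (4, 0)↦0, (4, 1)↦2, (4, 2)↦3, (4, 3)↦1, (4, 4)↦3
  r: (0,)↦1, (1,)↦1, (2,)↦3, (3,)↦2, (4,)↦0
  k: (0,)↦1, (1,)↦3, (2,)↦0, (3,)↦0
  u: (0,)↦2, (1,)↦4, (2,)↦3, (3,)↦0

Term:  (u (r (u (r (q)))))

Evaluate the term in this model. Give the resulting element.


  q = 0
  (r (q)) = r(0,) = 1
  (u (r (q))) = u(1,) = 4
  (r (u (r (q)))) = r(4,) = 0
  (u (r (u (r (q))))) = u(0,) = 2

value = 2


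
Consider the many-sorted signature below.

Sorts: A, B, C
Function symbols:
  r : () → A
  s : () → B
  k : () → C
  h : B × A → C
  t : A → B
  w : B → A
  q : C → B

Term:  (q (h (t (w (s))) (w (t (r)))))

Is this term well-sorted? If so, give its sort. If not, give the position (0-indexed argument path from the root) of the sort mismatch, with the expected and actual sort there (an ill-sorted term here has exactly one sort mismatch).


        (s) : B
      (w (s)) : A
    (t (w (s))) : B
        (r) : A
      (t (r)) : B
    (w (t (r))) : A
  (h (t (w (s))) (w (t (r)))) : C
(q (h (t (w (s))) (w (t (r))))) : B

well-sorted; sort = B


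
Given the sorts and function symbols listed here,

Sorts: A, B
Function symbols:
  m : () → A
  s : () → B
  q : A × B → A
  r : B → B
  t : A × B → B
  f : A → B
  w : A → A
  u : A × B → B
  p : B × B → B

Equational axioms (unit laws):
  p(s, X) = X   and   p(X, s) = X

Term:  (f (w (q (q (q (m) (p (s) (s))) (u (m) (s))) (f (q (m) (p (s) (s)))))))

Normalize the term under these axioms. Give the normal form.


normal form = (f (w (q (q (q (m) (s)) (u (m) (s))) (f (q (m) (s))))))

1. (f (w (q (q (q (m) (p (s) (s))) (u (m) (s))) (f (q (m) (p (s) (s)))))))  →  (f (w (q (q (q (m) (s)) (u (m) (s))) (f (q (m) (p (s) (s)))))))
2. (f (w (q (q (q (m) (s)) (u (m) (s))) (f (q (m) (p (s) (s)))))))  →  (f (w (q (q (q (m) (s)) (u (m) (s))) (f (q (m) (s))))))


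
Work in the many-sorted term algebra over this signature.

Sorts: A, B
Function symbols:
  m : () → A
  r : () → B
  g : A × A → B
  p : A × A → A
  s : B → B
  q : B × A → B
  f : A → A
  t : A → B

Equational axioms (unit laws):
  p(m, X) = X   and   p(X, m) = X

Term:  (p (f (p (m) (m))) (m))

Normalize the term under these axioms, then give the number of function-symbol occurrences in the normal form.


1. (p (f (p (m) (m))) (m))  →  (f (p (m) (m)))
2. (f (p (m) (m)))  →  (f (m))
normal form: (f (m))

size = 2


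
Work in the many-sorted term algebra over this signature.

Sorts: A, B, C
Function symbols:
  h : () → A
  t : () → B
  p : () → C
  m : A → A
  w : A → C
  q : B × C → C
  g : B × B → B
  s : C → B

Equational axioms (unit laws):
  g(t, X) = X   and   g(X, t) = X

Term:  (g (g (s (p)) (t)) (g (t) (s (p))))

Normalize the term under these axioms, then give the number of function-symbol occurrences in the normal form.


size = 5

1. (g (g (s (p)) (t)) (g (t) (s (p))))  →  (g (s (p)) (g (t) (s (p))))
2. (g (s (p)) (g (t) (s (p))))  →  (g (s (p)) (s (p)))
normal form: (g (s (p)) (s (p)))


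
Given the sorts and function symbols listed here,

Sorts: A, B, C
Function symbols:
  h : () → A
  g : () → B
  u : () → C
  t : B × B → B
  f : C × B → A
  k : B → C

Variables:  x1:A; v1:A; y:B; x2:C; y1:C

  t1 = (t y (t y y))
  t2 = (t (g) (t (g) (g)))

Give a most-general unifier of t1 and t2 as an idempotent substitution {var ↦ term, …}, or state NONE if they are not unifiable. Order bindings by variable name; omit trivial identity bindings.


{y ↦ (g)}


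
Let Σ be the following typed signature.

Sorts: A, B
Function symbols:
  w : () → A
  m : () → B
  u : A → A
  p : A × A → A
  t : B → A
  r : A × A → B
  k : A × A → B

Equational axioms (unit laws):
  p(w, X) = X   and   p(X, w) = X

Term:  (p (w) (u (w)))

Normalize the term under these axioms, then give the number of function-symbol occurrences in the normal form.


1. (p (w) (u (w)))  →  (u (w))
normal form: (u (w))

size = 2


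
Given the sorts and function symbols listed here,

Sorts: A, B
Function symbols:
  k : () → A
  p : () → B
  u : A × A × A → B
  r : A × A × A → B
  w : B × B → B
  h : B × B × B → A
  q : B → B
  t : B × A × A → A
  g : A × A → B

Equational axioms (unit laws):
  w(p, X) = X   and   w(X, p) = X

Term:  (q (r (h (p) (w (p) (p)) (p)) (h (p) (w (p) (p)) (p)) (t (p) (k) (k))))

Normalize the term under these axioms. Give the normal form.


1. (q (r (h (p) (w (p) (p)) (p)) (h (p) (w (p) (p)) (p)) (t (p) (k) (k))))  →  (q (r (h (p) (p) (p)) (h (p) (w (p) (p)) (p)) (t (p) (k) (k))))
2. (q (r (h (p) (p) (p)) (h (p) (w (p) (p)) (p)) (t (p) (k) (k))))  →  (q (r (h (p) (p) (p)) (h (p) (p) (p)) (t (p) (k) (k))))

normal form = (q (r (h (p) (p) (p)) (h (p) (p) (p)) (t (p) (k) (k))))


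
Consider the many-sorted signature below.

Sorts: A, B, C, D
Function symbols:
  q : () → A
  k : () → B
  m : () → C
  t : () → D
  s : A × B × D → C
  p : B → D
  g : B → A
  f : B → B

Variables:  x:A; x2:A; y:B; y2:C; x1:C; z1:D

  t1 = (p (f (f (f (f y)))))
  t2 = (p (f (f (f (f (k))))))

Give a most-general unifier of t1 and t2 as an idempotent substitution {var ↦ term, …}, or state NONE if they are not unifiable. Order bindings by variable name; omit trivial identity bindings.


{y ↦ (k)}


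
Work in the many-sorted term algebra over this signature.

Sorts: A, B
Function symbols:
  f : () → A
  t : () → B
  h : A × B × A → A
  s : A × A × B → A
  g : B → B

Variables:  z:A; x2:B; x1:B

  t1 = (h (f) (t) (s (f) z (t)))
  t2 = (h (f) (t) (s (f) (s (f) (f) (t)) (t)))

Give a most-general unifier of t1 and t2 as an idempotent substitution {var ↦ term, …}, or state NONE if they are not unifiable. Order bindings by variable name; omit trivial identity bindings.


{z ↦ (s (f) (f) (t))}


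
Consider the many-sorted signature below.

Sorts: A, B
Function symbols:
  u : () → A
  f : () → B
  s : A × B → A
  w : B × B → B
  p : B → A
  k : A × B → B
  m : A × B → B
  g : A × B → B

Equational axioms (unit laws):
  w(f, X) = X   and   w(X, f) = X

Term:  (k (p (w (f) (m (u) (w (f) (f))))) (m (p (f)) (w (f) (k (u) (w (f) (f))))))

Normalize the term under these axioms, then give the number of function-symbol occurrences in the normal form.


1. (k (p (w (f) (m (u) (w (f) (f))))) (m (p (f)) (w (f) (k (u) (w (f) (f))))))  →  (k (p (m (u) (w (f) (f)))) (m (p (f)) (w (f) (k (u) (w (f) (f))))))
2. (k (p (m (u) (w (f) (f)))) (m (p (f)) (w (f) (k (u) (w (f) (f))))))  →  (k (p (m (u) (f))) (m (p (f)) (w (f) (k (u) (w (f) (f))))))
3. (k (p (m (u) (f))) (m (p (f)) (w (f) (k (u) (w (f) (f))))))  →  (k (p (m (u) (f))) (m (p (f)) (k (u) (w (f) (f)))))
4. (k (p (m (u) (f))) (m (p (f)) (k (u) (w (f) (f)))))  →  (k (p (m (u) (f))) (m (p (f)) (k (u) (f))))
normal form: (k (p (m (u) (f))) (m (p (f)) (k (u) (f))))

size = 11


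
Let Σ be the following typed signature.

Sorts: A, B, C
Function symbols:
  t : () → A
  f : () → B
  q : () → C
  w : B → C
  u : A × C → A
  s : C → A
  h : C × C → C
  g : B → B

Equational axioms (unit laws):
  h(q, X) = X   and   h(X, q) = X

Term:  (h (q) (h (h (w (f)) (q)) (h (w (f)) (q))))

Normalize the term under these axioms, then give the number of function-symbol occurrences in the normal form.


1. (h (q) (h (h (w (f)) (q)) (h (w (f)) (q))))  →  (h (h (w (f)) (q)) (h (w (f)) (q)))
2. (h (h (w (f)) (q)) (h (w (f)) (q)))  →  (h (w (f)) (h (w (f)) (q)))
3. (h (w (f)) (h (w (f)) (q)))  →  (h (w (f)) (w (f)))
normal form: (h (w (f)) (w (f)))

size = 5


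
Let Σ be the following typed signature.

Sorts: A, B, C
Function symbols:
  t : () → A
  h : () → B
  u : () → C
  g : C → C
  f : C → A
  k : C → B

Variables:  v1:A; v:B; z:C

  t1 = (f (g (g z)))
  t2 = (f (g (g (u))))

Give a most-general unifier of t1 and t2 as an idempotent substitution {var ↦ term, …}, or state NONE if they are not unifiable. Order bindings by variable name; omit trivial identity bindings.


{z ↦ (u)}
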